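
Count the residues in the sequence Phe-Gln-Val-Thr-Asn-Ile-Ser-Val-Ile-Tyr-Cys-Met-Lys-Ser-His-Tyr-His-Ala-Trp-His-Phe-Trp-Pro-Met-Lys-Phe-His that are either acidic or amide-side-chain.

2

Acidic: D, E. Amide-side-chain: N, Q.
Acidic residues here: none (0).
Amide-side-chain residues here: Gln2, Asn5 (2).
The two groups share no amino acid, so total = 0 + 2 = 2.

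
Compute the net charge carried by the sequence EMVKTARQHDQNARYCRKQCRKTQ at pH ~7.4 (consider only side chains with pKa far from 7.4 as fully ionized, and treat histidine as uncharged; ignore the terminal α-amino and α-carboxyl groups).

+5

Near pH 7.4, K and R contribute +1 each, D and E contribute −1 each, and every other side chain (His included, as stated) is uncharged.
Positive (K, R): K4, R7, R14, R17, K18, R21, K22 → +7.
Negative (D, E): E1, D10 → −2.
Net charge = (+7) + (−2) = +5.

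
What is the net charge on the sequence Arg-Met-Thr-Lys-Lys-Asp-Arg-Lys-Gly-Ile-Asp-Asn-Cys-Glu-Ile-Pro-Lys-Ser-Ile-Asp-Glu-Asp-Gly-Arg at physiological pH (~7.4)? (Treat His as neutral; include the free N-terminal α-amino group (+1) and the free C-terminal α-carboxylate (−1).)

+1

Near pH 7.4, K and R contribute +1 each, D and E contribute −1 each, and every other side chain (His included, as stated) is uncharged.
Positive (K, R): Arg1, Lys4, Lys5, Arg7, Lys8, Lys17, Arg24 → +7.
Negative (D, E): Asp6, Asp11, Glu14, Asp20, Glu21, Asp22 → −6.
The N-terminus (+1) and C-terminus (−1) cancel.
Net charge = (+7) + (−6) = +1.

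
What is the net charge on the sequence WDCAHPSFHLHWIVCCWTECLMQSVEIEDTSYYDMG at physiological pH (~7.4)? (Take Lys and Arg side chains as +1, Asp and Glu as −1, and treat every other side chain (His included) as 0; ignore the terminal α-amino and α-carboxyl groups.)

Positive (K, R): none → +0.
Negative (D, E): D2, E19, E26, E28, D29, D34 → −6.
Net charge = (+0) + (−6) = −6.

-6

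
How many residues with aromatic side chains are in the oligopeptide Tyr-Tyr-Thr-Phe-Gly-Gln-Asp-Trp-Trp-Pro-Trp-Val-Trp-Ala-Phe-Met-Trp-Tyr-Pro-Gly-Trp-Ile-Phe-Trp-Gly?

13

F, W, and Y each carry an aromatic ring on the side chain.
Matching residues: Tyr1, Tyr2, Phe4, Trp8, Trp9, Trp11, Trp13, Phe15, Trp17, Tyr18, Trp21, Phe23, Trp24.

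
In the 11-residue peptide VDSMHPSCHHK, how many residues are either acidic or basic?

Acidic: D, E. Basic: H, K, R.
Acidic residues here: D2 (1).
Basic residues here: H5, H9, H10, K11 (4).
The two groups share no amino acid, so total = 1 + 4 = 5.

5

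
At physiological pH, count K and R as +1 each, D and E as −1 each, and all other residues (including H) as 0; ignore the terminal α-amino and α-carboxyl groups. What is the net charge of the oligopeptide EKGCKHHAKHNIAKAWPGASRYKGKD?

Positive (K, R): K2, K5, K9, K14, R21, K23, K25 → +7.
Negative (D, E): E1, D26 → −2.
Net charge = (+7) + (−2) = +5.

+5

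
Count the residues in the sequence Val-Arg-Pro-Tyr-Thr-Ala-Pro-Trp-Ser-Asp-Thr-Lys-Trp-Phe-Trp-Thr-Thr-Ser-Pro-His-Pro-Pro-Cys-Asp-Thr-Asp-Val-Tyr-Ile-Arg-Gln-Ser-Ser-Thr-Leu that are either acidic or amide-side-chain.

4

Acidic: D, E. Amide-side-chain: N, Q.
Acidic residues here: Asp10, Asp24, Asp26 (3).
Amide-side-chain residues here: Gln31 (1).
The two groups share no amino acid, so total = 3 + 1 = 4.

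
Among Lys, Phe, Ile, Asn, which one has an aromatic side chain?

Phe

F, W, and Y each carry an aromatic ring on the side chain.
Of the listed options, only Phe belongs to this group.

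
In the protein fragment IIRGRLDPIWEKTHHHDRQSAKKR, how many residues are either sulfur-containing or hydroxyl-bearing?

Sulfur-containing: C, M. Hydroxyl-bearing: S, T, Y.
Sulfur-containing residues here: none (0).
Hydroxyl-bearing residues here: T13, S20 (2).
The two groups share no amino acid, so total = 0 + 2 = 2.

2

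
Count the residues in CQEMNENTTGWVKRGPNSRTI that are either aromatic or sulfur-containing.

3

Aromatic: F, W, Y. Sulfur-containing: C, M.
Aromatic residues here: W11 (1).
Sulfur-containing residues here: C1, M4 (2).
The two groups share no amino acid, so total = 1 + 2 = 3.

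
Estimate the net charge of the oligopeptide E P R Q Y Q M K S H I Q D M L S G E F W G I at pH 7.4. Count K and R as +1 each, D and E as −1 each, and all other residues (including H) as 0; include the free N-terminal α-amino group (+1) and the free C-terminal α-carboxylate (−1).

-1

Positive (K, R): R3, K8 → +2.
Negative (D, E): E1, D13, E18 → −3.
The N-terminus (+1) and C-terminus (−1) cancel.
Net charge = (+2) + (−3) = −1.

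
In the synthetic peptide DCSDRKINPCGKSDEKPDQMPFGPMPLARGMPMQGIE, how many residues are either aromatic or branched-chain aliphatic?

4

Aromatic: F, W, Y. Branched-chain aliphatic: I, L, V.
Aromatic residues here: F22 (1).
Branched-chain aliphatic residues here: I7, L27, I36 (3).
The two groups share no amino acid, so total = 1 + 3 = 4.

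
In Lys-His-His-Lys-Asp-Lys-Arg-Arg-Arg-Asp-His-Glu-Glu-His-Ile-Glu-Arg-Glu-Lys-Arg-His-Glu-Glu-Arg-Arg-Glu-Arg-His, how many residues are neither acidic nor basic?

1

Acidic: D, E. Basic: K, R, H. All other residues are neither.
Matching residues: Ile15.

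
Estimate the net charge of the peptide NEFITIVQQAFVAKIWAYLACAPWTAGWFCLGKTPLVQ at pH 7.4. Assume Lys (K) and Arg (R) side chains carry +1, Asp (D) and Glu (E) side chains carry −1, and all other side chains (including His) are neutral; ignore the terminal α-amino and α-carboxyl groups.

Positive (K, R): K14, K33 → +2.
Negative (D, E): E2 → −1.
Net charge = (+2) + (−1) = +1.

+1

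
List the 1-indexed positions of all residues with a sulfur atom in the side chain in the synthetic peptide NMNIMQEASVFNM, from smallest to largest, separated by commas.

Cysteine (C, thiol) and methionine (M, thioether) are the two sulfur-containing amino acids.
Matching residues: M2, M5, M13.

2, 5, 13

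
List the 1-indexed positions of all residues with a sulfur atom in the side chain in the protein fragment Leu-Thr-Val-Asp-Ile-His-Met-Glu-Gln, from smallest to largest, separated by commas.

The sulfur-bearing residues are cysteine (–SH) and methionine (–S–CH₃).
Matching residues: Met7.

7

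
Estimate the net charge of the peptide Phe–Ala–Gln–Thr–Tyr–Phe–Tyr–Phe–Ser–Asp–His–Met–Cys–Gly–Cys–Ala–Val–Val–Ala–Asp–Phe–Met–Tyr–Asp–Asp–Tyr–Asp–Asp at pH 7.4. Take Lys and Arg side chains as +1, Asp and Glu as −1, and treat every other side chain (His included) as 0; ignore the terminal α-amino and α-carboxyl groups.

Positive (K, R): none → +0.
Negative (D, E): Asp10, Asp20, Asp24, Asp25, Asp27, Asp28 → −6.
Net charge = (+0) + (−6) = −6.

-6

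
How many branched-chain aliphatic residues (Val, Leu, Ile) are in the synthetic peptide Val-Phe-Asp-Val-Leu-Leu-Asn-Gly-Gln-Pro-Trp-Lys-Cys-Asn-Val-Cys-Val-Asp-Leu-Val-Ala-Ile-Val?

10

Matching residues: Val1, Val4, Leu5, Leu6, Val15, Val17, Leu19, Val20, Ile22, Val23.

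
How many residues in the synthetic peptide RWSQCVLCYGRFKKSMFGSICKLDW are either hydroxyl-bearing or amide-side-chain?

5

Hydroxyl-bearing: S, T, Y. Amide-side-chain: N, Q.
Hydroxyl-bearing residues here: S3, Y9, S15, S19 (4).
Amide-side-chain residues here: Q4 (1).
The two groups share no amino acid, so total = 4 + 1 = 5.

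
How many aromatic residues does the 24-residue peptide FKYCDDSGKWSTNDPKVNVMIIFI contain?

The aromatic amino acids are Phe (F, benzyl), Trp (W, indole), and Tyr (Y, phenol).
Matching residues: F1, Y3, W10, F23.

4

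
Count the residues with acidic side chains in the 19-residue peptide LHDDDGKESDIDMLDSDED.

The acidic residues are Asp (D) and Glu (E), whose side chains end in a carboxylate group.
Matching residues: D3, D4, D5, E8, D10, D12, D15, D17, E18, D19.

10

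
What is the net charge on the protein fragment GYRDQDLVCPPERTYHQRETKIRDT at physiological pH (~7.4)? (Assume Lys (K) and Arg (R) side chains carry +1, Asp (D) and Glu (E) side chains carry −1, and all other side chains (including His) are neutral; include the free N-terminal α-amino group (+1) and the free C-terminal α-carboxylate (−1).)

Positive (K, R): R3, R13, R18, K21, R23 → +5.
Negative (D, E): D4, D6, E12, E19, D24 → −5.
The N-terminus (+1) and C-terminus (−1) cancel.
Net charge = (+5) + (−5) = 0.

0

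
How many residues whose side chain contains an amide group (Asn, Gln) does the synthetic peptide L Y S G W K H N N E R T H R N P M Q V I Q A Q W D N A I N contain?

Matching residues: N8, N9, N15, Q18, Q21, Q23, N26, N29.

8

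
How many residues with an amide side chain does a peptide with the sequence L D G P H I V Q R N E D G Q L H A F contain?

3

Asparagine (N) and glutamine (Q) have uncharged amide side chains.
Matching residues: Q8, N10, Q14.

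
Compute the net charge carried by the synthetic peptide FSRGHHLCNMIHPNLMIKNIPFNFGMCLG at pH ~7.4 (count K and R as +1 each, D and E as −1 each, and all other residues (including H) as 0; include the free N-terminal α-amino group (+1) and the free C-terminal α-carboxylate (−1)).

+2

Positive (K, R): R3, K18 → +2.
Negative (D, E): none → −0.
The N-terminus (+1) and C-terminus (−1) cancel.
Net charge = (+2) + (−0) = +2.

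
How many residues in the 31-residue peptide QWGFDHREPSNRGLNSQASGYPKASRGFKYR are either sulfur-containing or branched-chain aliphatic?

1

Sulfur-containing: C, M. Branched-chain aliphatic: I, L, V.
Sulfur-containing residues here: none (0).
Branched-chain aliphatic residues here: L14 (1).
The two groups share no amino acid, so total = 0 + 1 = 1.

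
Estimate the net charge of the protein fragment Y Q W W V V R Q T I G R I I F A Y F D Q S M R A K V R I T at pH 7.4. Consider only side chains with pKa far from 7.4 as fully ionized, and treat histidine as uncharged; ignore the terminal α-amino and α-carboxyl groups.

+4

The side chains ionized at physiological pH are Lys/Arg (+1) and Asp/Glu (−1); with His treated as neutral, nothing else contributes.
Positive (K, R): R7, R12, R23, K25, R27 → +5.
Negative (D, E): D19 → −1.
Net charge = (+5) + (−1) = +4.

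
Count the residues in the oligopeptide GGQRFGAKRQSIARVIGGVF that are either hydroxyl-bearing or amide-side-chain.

Hydroxyl-bearing: S, T, Y. Amide-side-chain: N, Q.
Hydroxyl-bearing residues here: S11 (1).
Amide-side-chain residues here: Q3, Q10 (2).
The two groups share no amino acid, so total = 1 + 2 = 3.

3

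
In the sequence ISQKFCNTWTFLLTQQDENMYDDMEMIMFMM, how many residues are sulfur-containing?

7

Only Cys (C) and Met (M) have a sulfur atom in the side chain.
Matching residues: C6, M20, M24, M26, M28, M30, M31.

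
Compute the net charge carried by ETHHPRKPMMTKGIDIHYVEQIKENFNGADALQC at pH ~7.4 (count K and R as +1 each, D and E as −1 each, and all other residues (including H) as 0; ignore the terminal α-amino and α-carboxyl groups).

-1

Positive (K, R): R6, K7, K12, K23 → +4.
Negative (D, E): E1, D15, E20, E24, D30 → −5.
Net charge = (+4) + (−5) = −1.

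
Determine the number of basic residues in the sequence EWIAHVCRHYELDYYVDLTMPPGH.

The basic amino acids are Lys (K), Arg (R), and His (H).
Matching residues: H5, R8, H9, H24.

4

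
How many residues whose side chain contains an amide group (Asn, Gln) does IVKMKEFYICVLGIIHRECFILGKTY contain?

0

None of the 26 residues belong to this group.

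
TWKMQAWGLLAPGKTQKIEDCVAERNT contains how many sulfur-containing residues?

2

The sulfur-bearing residues are cysteine (–SH) and methionine (–S–CH₃).
Matching residues: M4, C21.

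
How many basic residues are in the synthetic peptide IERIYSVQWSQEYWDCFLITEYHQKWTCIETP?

3

Lysine (K), arginine (R), and histidine (H) have basic, nitrogen-containing side chains.
Matching residues: R3, H23, K25.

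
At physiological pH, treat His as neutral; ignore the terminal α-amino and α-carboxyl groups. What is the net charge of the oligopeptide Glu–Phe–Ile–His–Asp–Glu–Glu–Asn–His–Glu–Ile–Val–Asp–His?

Near pH 7.4, K and R contribute +1 each, D and E contribute −1 each, and every other side chain (His included, as stated) is uncharged.
Positive (K, R): none → +0.
Negative (D, E): Glu1, Asp5, Glu6, Glu7, Glu10, Asp13 → −6.
Net charge = (+0) + (−6) = −6.

-6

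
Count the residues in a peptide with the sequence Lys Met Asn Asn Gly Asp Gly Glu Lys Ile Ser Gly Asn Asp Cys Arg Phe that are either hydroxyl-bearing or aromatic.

Hydroxyl-bearing: S, T, Y. Aromatic: F, W, Y.
Hydroxyl-bearing residues here: Ser11 (1).
Aromatic residues here: Phe17 (1).
(Y belongs to both groups, but none appear in this sequence.) Total = 1 + 1 = 2.

2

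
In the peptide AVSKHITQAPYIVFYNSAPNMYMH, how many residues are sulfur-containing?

The sulfur-bearing residues are cysteine (–SH) and methionine (–S–CH₃).
Matching residues: M21, M23.

2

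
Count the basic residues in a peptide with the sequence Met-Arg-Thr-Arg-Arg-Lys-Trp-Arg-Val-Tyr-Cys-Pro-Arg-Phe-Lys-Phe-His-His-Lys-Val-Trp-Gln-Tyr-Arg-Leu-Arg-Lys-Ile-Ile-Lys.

Lysine (K), arginine (R), and histidine (H) have basic, nitrogen-containing side chains.
Matching residues: Arg2, Arg4, Arg5, Lys6, Arg8, Arg13, Lys15, His17, His18, Lys19, Arg24, Arg26, Lys27, Lys30.

14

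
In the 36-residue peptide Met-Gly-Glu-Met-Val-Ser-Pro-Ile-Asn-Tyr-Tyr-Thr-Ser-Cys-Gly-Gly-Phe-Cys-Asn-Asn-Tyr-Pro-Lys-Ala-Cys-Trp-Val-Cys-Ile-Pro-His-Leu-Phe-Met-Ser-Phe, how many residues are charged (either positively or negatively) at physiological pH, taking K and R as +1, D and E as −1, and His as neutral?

Charged side chains at pH ~7.4: K, R (positive); D, E (negative).
Matching residues: Glu3, Lys23.

2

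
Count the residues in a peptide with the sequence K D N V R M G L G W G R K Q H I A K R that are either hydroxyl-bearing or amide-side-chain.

Hydroxyl-bearing: S, T, Y. Amide-side-chain: N, Q.
Hydroxyl-bearing residues here: none (0).
Amide-side-chain residues here: N3, Q14 (2).
The two groups share no amino acid, so total = 0 + 2 = 2.

2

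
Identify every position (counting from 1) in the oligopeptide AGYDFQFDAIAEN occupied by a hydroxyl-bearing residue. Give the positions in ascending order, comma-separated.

S, T, and Y are the three residues with a side-chain hydroxyl.
Matching residues: Y3.

3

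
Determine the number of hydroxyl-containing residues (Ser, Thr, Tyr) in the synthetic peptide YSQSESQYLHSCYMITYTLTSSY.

Matching residues: Y1, S2, S4, S6, Y8, S11, Y13, T16, Y17, T18, T20, S21, S22, Y23.

14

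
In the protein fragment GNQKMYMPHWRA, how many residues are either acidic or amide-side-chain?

2

Acidic: D, E. Amide-side-chain: N, Q.
Acidic residues here: none (0).
Amide-side-chain residues here: N2, Q3 (2).
The two groups share no amino acid, so total = 0 + 2 = 2.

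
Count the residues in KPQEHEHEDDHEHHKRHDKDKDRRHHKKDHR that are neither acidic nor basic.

2

Acidic: D, E. Basic: K, R, H. All other residues are neither.
Matching residues: P2, Q3.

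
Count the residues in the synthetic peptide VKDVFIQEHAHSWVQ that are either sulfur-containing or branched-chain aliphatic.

4

Sulfur-containing: C, M. Branched-chain aliphatic: I, L, V.
Sulfur-containing residues here: none (0).
Branched-chain aliphatic residues here: V1, V4, I6, V14 (4).
The two groups share no amino acid, so total = 0 + 4 = 4.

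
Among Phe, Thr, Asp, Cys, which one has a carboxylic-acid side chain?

Aspartate (D) and glutamate (E) have carboxylic-acid side chains and are the acidic amino acids.
Of the listed options, only Asp belongs to this group.

Asp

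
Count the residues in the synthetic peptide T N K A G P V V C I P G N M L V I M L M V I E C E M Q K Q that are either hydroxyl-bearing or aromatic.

1

Hydroxyl-bearing: S, T, Y. Aromatic: F, W, Y.
Hydroxyl-bearing residues here: T1 (1).
Aromatic residues here: none (0).
(Y belongs to both groups, but none appear in this sequence.) Total = 1 + 0 = 1.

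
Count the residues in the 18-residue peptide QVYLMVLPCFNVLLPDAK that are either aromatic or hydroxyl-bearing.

2

Aromatic: F, W, Y. Hydroxyl-bearing: S, T, Y.
Aromatic residues here: Y3, F10 (2).
Hydroxyl-bearing residues here: Y3 (1).
Y is in both groups, so the 1 Y residue must not be double-counted.
Total = 2 + 1 − 1 = 2.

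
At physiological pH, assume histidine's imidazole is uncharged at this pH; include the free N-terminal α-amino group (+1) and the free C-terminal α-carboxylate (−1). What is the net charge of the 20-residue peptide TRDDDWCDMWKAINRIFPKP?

0

At pH ~7.4 the Lys and Arg side chains are protonated (+1), the Asp and Glu side chains are deprotonated (−1), and with His taken as neutral all other side chains carry no charge.
Positive (K, R): R2, K11, R15, K19 → +4.
Negative (D, E): D3, D4, D5, D8 → −4.
The N-terminus (+1) and C-terminus (−1) cancel.
Net charge = (+4) + (−4) = 0.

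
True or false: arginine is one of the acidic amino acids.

False

The acidic residues are Asp (D) and Glu (E), whose side chains end in a carboxylate group.
Arginine is not in this group.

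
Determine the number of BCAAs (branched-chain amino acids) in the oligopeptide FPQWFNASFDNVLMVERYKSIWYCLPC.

5

Valine (V), leucine (L), and isoleucine (I) are the branched-chain amino acids.
Matching residues: V12, L13, V15, I21, L25.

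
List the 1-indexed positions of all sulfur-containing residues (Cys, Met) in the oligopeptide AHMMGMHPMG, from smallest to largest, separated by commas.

3, 4, 6, 9

Matching residues: M3, M4, M6, M9.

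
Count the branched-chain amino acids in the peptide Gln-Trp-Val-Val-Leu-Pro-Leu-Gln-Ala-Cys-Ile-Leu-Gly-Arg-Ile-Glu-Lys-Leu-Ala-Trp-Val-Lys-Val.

10

V, L, and I make up the branched-chain aliphatic group.
Matching residues: Val3, Val4, Leu5, Leu7, Ile11, Leu12, Ile15, Leu18, Val21, Val23.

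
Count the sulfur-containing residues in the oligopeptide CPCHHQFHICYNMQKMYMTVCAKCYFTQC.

9

The sulfur-bearing residues are cysteine (–SH) and methionine (–S–CH₃).
Matching residues: C1, C3, C10, M13, M16, M18, C21, C24, C29.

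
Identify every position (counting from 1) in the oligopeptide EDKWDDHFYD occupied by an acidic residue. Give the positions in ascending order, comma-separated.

Matching residues: E1, D2, D5, D6, D10.

1, 2, 5, 6, 10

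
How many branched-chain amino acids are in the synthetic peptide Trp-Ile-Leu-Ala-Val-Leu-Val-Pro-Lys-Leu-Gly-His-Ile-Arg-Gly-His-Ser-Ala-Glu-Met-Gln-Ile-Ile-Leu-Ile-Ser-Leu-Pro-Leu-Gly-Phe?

Valine (V), leucine (L), and isoleucine (I) are the branched-chain amino acids.
Matching residues: Ile2, Leu3, Val5, Leu6, Val7, Leu10, Ile13, Ile22, Ile23, Leu24, Ile25, Leu27, Leu29.

13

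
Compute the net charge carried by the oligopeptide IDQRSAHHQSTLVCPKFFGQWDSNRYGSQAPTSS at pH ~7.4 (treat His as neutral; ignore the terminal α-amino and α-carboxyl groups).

+1

Near pH 7.4, K and R contribute +1 each, D and E contribute −1 each, and every other side chain (His included, as stated) is uncharged.
Positive (K, R): R4, K16, R25 → +3.
Negative (D, E): D2, D22 → −2.
Net charge = (+3) + (−2) = +1.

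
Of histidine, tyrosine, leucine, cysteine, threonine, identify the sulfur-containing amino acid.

cysteine

The sulfur-bearing residues are cysteine (–SH) and methionine (–S–CH₃).
Of the listed options, only cysteine belongs to this group.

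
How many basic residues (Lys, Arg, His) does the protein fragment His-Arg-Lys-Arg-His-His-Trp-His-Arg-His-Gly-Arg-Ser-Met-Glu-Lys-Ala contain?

11

Matching residues: His1, Arg2, Lys3, Arg4, His5, His6, His8, Arg9, His10, Arg12, Lys16.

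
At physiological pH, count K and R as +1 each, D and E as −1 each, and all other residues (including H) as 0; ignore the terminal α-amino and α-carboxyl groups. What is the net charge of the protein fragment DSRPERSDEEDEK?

Positive (K, R): R3, R6, K13 → +3.
Negative (D, E): D1, E5, D8, E9, E10, D11, E12 → −7.
Net charge = (+3) + (−7) = −4.

-4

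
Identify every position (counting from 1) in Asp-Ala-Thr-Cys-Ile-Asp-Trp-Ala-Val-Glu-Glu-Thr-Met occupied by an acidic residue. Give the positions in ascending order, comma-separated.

1, 6, 10, 11

Aspartate (D) and glutamate (E) have carboxylic-acid side chains and are the acidic amino acids.
Matching residues: Asp1, Asp6, Glu10, Glu11.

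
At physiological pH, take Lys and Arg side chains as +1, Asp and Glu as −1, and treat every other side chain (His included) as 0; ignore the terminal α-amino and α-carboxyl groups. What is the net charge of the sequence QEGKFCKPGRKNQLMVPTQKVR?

+5

Positive (K, R): K4, K7, R10, K11, K20, R22 → +6.
Negative (D, E): E2 → −1.
Net charge = (+6) + (−1) = +5.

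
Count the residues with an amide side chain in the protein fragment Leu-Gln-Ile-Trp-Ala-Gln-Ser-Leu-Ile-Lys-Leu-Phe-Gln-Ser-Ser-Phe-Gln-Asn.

The amide-side-chain residues are Asn (N) and Gln (Q).
Matching residues: Gln2, Gln6, Gln13, Gln17, Asn18.

5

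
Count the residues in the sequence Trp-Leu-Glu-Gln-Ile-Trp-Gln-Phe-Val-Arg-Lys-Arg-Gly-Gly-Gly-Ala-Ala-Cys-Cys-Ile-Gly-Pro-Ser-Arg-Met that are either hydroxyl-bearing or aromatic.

Hydroxyl-bearing: S, T, Y. Aromatic: F, W, Y.
Hydroxyl-bearing residues here: Ser23 (1).
Aromatic residues here: Trp1, Trp6, Phe8 (3).
(Y belongs to both groups, but none appear in this sequence.) Total = 1 + 3 = 4.

4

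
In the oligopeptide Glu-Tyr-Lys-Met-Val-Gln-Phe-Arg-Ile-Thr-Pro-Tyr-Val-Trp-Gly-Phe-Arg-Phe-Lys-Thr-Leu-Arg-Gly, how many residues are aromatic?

Phenylalanine (F), tryptophan (W), and tyrosine (Y) have aromatic ring side chains.
Matching residues: Tyr2, Phe7, Tyr12, Trp14, Phe16, Phe18.

6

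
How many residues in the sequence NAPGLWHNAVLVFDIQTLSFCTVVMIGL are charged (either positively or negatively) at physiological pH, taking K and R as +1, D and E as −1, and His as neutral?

1

Charged side chains at pH ~7.4: K, R (positive); D, E (negative).
Matching residues: D14.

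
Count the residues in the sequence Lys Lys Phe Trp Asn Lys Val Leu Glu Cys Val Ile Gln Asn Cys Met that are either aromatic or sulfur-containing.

5

Aromatic: F, W, Y. Sulfur-containing: C, M.
Aromatic residues here: Phe3, Trp4 (2).
Sulfur-containing residues here: Cys10, Cys15, Met16 (3).
The two groups share no amino acid, so total = 2 + 3 = 5.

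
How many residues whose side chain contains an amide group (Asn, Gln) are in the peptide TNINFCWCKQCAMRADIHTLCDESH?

Matching residues: N2, N4, Q10.

3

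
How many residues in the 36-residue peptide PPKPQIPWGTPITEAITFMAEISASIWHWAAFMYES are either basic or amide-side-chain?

3

Basic: H, K, R. Amide-side-chain: N, Q.
Basic residues here: K3, H28 (2).
Amide-side-chain residues here: Q5 (1).
The two groups share no amino acid, so total = 2 + 1 = 3.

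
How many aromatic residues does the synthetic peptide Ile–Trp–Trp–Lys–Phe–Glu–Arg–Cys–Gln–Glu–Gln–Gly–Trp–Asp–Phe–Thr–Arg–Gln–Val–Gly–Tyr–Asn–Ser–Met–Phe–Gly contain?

7

F, W, and Y each carry an aromatic ring on the side chain.
Matching residues: Trp2, Trp3, Phe5, Trp13, Phe15, Tyr21, Phe25.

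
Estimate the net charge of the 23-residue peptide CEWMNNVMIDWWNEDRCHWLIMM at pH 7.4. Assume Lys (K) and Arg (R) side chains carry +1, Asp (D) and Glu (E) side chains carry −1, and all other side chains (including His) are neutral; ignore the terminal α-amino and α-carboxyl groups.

Positive (K, R): R16 → +1.
Negative (D, E): E2, D10, E14, D15 → −4.
Net charge = (+1) + (−4) = −3.

-3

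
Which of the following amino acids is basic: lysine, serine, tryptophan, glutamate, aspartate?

lysine

K, R, and H are the three residues with basic side chains (ε-amine, guanidinium, and imidazole respectively).
Of the listed options, only lysine belongs to this group.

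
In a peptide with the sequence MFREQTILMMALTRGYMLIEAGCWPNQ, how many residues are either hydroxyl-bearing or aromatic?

Hydroxyl-bearing: S, T, Y. Aromatic: F, W, Y.
Hydroxyl-bearing residues here: T6, T13, Y16 (3).
Aromatic residues here: F2, Y16, W24 (3).
Y is in both groups, so the 1 Y residue must not be double-counted.
Total = 3 + 3 − 1 = 5.

5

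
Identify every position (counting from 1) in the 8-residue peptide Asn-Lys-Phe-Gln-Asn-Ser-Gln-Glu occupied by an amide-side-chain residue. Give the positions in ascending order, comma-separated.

Asparagine (N) and glutamine (Q) have uncharged amide side chains.
Matching residues: Asn1, Gln4, Asn5, Gln7.

1, 4, 5, 7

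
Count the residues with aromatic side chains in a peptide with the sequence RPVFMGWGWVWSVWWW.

The aromatic amino acids are Phe (F, benzyl), Trp (W, indole), and Tyr (Y, phenol).
Matching residues: F4, W7, W9, W11, W14, W15, W16.

7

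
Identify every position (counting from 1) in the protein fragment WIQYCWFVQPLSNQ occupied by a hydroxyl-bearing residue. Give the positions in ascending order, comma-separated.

Serine (S), threonine (T), and tyrosine (Y) each carry a hydroxyl group on the side chain.
Matching residues: Y4, S12.

4, 12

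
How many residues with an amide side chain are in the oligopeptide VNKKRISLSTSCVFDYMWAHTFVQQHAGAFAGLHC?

3

The amide-side-chain residues are Asn (N) and Gln (Q).
Matching residues: N2, Q24, Q25.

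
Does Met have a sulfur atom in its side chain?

Yes

Cysteine (C, thiol) and methionine (M, thioether) are the two sulfur-containing amino acids.
Methionine is in this group.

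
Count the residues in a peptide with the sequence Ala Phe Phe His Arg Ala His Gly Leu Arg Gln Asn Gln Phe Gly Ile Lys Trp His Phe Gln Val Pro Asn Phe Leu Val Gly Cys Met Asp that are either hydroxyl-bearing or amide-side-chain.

Hydroxyl-bearing: S, T, Y. Amide-side-chain: N, Q.
Hydroxyl-bearing residues here: none (0).
Amide-side-chain residues here: Gln11, Asn12, Gln13, Gln21, Asn24 (5).
The two groups share no amino acid, so total = 0 + 5 = 5.

5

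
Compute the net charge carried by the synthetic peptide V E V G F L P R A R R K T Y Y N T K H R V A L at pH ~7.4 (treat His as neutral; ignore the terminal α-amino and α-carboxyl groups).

+5

The side chains ionized at physiological pH are Lys/Arg (+1) and Asp/Glu (−1); with His treated as neutral, nothing else contributes.
Positive (K, R): R8, R10, R11, K12, K18, R20 → +6.
Negative (D, E): E2 → −1.
Net charge = (+6) + (−1) = +5.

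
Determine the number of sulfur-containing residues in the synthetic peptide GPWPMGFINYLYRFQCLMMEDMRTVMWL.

6

The sulfur-bearing residues are cysteine (–SH) and methionine (–S–CH₃).
Matching residues: M5, C16, M18, M19, M22, M26.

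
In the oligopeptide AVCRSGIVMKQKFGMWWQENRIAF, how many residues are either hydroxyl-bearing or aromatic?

5

Hydroxyl-bearing: S, T, Y. Aromatic: F, W, Y.
Hydroxyl-bearing residues here: S5 (1).
Aromatic residues here: F13, W16, W17, F24 (4).
(Y belongs to both groups, but none appear in this sequence.) Total = 1 + 4 = 5.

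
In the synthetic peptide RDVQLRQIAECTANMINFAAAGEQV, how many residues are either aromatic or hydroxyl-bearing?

2

Aromatic: F, W, Y. Hydroxyl-bearing: S, T, Y.
Aromatic residues here: F18 (1).
Hydroxyl-bearing residues here: T12 (1).
(Y belongs to both groups, but none appear in this sequence.) Total = 1 + 1 = 2.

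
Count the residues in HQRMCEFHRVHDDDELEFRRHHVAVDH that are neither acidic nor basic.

Acidic: D, E. Basic: K, R, H. All other residues are neither.
Matching residues: Q2, M4, C5, F7, V10, L16, F18, V23, A24, V25.

10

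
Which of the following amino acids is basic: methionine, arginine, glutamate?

The basic amino acids are Lys (K), Arg (R), and His (H).
Of the listed options, only arginine belongs to this group.

arginine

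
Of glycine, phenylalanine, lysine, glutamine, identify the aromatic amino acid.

phenylalanine

Phenylalanine (F), tryptophan (W), and tyrosine (Y) have aromatic ring side chains.
Of the listed options, only phenylalanine belongs to this group.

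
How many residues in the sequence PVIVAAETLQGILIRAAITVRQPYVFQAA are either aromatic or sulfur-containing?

Aromatic: F, W, Y. Sulfur-containing: C, M.
Aromatic residues here: Y24, F26 (2).
Sulfur-containing residues here: none (0).
The two groups share no amino acid, so total = 2 + 0 = 2.

2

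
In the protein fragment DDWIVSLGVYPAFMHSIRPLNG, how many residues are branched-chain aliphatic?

The BCAAs are Val, Leu, and Ile — aliphatic side chains with a branch point.
Matching residues: I4, V5, L7, V9, I17, L20.

6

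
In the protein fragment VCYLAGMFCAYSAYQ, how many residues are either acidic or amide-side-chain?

1

Acidic: D, E. Amide-side-chain: N, Q.
Acidic residues here: none (0).
Amide-side-chain residues here: Q15 (1).
The two groups share no amino acid, so total = 0 + 1 = 1.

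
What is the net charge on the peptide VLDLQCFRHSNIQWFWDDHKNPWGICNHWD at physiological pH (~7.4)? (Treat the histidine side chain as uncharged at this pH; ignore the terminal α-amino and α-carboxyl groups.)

At pH ~7.4 the Lys and Arg side chains are protonated (+1), the Asp and Glu side chains are deprotonated (−1), and with His taken as neutral all other side chains carry no charge.
Positive (K, R): R8, K20 → +2.
Negative (D, E): D3, D17, D18, D30 → −4.
Net charge = (+2) + (−4) = −2.

-2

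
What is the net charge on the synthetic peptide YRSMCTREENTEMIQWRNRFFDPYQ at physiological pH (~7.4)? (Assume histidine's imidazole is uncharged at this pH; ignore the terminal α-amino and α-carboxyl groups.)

0

The side chains ionized at physiological pH are Lys/Arg (+1) and Asp/Glu (−1); with His treated as neutral, nothing else contributes.
Positive (K, R): R2, R7, R17, R19 → +4.
Negative (D, E): E8, E9, E12, D22 → −4.
Net charge = (+4) + (−4) = 0.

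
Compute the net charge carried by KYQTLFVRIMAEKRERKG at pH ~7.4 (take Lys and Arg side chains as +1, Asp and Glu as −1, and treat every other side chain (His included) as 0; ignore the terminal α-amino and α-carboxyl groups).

Positive (K, R): K1, R8, K13, R14, R16, K17 → +6.
Negative (D, E): E12, E15 → −2.
Net charge = (+6) + (−2) = +4.

+4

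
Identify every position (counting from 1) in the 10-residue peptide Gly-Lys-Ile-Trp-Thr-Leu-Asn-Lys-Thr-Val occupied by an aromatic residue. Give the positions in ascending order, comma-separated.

F, W, and Y each carry an aromatic ring on the side chain.
Matching residues: Trp4.

4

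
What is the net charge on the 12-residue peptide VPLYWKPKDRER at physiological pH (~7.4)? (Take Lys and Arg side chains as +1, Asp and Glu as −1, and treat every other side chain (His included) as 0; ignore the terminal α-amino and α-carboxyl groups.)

Positive (K, R): K6, K8, R10, R12 → +4.
Negative (D, E): D9, E11 → −2.
Net charge = (+4) + (−2) = +2.

+2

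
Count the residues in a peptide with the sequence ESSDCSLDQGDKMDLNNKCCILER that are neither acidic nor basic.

Acidic: D, E. Basic: K, R, H. All other residues are neither.
Matching residues: S2, S3, C5, S6, L7, Q9, G10, M13, L15, N16, N17, C19, C20, I21, L22.

15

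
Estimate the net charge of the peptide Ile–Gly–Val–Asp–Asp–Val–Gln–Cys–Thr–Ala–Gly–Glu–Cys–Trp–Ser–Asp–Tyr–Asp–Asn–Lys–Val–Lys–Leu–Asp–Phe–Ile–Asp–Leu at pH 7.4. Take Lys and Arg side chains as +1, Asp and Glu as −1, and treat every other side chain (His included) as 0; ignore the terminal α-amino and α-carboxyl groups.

-5

Positive (K, R): Lys20, Lys22 → +2.
Negative (D, E): Asp4, Asp5, Glu12, Asp16, Asp18, Asp24, Asp27 → −7.
Net charge = (+2) + (−7) = −5.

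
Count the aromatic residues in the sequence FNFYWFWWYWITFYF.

F, W, and Y each carry an aromatic ring on the side chain.
Matching residues: F1, F3, Y4, W5, F6, W7, W8, Y9, W10, F13, Y14, F15.

12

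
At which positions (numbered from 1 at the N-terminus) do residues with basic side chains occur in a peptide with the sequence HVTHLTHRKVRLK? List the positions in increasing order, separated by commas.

The basic amino acids are Lys (K), Arg (R), and His (H).
Matching residues: H1, H4, H7, R8, K9, R11, K13.

1, 4, 7, 8, 9, 11, 13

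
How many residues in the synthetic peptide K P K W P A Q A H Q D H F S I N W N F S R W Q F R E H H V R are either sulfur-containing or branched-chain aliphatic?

Sulfur-containing: C, M. Branched-chain aliphatic: I, L, V.
Sulfur-containing residues here: none (0).
Branched-chain aliphatic residues here: I15, V29 (2).
The two groups share no amino acid, so total = 0 + 2 = 2.

2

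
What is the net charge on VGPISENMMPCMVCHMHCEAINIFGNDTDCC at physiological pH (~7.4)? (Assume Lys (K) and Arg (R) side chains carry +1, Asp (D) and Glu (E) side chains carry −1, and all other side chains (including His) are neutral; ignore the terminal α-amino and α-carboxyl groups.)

-4

Positive (K, R): none → +0.
Negative (D, E): E6, E19, D27, D29 → −4.
Net charge = (+0) + (−4) = −4.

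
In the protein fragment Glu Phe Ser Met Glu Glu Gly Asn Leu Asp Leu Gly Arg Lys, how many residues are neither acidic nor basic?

Acidic: D, E. Basic: K, R, H. All other residues are neither.
Matching residues: Phe2, Ser3, Met4, Gly7, Asn8, Leu9, Leu11, Gly12.

8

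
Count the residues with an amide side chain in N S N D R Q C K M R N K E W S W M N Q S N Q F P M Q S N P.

Asparagine (N) and glutamine (Q) have uncharged amide side chains.
Matching residues: N1, N3, Q6, N11, N18, Q19, N21, Q22, Q26, N28.

10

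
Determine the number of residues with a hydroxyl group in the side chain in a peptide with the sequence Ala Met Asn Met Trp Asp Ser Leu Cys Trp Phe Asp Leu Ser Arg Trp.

2

S, T, and Y are the three residues with a side-chain hydroxyl.
Matching residues: Ser7, Ser14.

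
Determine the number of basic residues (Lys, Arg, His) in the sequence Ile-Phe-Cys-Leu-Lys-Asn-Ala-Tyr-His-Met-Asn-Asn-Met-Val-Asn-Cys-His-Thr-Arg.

Matching residues: Lys5, His9, His17, Arg19.

4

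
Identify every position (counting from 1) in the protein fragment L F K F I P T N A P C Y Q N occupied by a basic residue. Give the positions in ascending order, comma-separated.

Lysine (K), arginine (R), and histidine (H) have basic, nitrogen-containing side chains.
Matching residues: K3.

3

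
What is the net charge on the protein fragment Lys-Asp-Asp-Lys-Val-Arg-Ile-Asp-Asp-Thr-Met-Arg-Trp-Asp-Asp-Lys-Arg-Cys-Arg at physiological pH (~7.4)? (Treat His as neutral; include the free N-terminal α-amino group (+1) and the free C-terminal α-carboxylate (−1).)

Near pH 7.4, K and R contribute +1 each, D and E contribute −1 each, and every other side chain (His included, as stated) is uncharged.
Positive (K, R): Lys1, Lys4, Arg6, Arg12, Lys16, Arg17, Arg19 → +7.
Negative (D, E): Asp2, Asp3, Asp8, Asp9, Asp14, Asp15 → −6.
The N-terminus (+1) and C-terminus (−1) cancel.
Net charge = (+7) + (−6) = +1.

+1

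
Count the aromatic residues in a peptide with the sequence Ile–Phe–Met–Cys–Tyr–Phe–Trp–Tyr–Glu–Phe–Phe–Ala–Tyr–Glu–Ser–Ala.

Phenylalanine (F), tryptophan (W), and tyrosine (Y) have aromatic ring side chains.
Matching residues: Phe2, Tyr5, Phe6, Trp7, Tyr8, Phe10, Phe11, Tyr13.

8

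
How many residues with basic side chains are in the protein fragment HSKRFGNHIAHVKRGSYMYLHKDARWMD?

The basic amino acids are Lys (K), Arg (R), and His (H).
Matching residues: H1, K3, R4, H8, H11, K13, R14, H21, K22, R25.

10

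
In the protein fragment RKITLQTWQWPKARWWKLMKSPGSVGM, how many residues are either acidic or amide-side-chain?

Acidic: D, E. Amide-side-chain: N, Q.
Acidic residues here: none (0).
Amide-side-chain residues here: Q6, Q9 (2).
The two groups share no amino acid, so total = 0 + 2 = 2.

2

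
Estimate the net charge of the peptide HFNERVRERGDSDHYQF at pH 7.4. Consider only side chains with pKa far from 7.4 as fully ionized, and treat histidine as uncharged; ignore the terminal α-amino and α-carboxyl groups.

At pH ~7.4 the Lys and Arg side chains are protonated (+1), the Asp and Glu side chains are deprotonated (−1), and with His taken as neutral all other side chains carry no charge.
Positive (K, R): R5, R7, R9 → +3.
Negative (D, E): E4, E8, D11, D13 → −4.
Net charge = (+3) + (−4) = −1.

-1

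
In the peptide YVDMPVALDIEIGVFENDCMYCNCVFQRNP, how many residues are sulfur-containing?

The sulfur-bearing residues are cysteine (–SH) and methionine (–S–CH₃).
Matching residues: M4, C19, M20, C22, C24.

5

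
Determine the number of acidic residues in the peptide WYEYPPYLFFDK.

2

Only D (aspartate) and E (glutamate) carry a side-chain carboxylic acid.
Matching residues: E3, D11.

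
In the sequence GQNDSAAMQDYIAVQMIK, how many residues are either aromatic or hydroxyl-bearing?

2

Aromatic: F, W, Y. Hydroxyl-bearing: S, T, Y.
Aromatic residues here: Y11 (1).
Hydroxyl-bearing residues here: S5, Y11 (2).
Y is in both groups, so the 1 Y residue must not be double-counted.
Total = 1 + 2 − 1 = 2.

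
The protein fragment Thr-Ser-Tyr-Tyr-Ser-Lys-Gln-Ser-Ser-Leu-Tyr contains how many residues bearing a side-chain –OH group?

8

The –OH-bearing residues are Ser, Thr (aliphatic alcohols), and Tyr (phenol).
Matching residues: Thr1, Ser2, Tyr3, Tyr4, Ser5, Ser8, Ser9, Tyr11.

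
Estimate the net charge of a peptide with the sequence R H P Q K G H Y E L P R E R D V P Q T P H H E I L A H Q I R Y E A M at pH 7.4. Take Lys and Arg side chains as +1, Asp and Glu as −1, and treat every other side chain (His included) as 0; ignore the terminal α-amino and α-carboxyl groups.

Positive (K, R): R1, K5, R12, R14, R30 → +5.
Negative (D, E): E9, E13, D15, E23, E32 → −5.
Net charge = (+5) + (−5) = 0.

0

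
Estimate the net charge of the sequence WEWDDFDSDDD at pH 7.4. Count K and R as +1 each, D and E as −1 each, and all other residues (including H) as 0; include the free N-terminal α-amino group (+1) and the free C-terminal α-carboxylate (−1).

Positive (K, R): none → +0.
Negative (D, E): E2, D4, D5, D7, D9, D10, D11 → −7.
The N-terminus (+1) and C-terminus (−1) cancel.
Net charge = (+0) + (−7) = −7.

-7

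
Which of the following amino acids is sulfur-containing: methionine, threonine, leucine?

Only Cys (C) and Met (M) have a sulfur atom in the side chain.
Of the listed options, only methionine belongs to this group.

methionine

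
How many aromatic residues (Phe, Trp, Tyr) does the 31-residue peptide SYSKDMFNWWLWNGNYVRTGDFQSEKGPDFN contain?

Matching residues: Y2, F7, W9, W10, W12, Y16, F22, F30.

8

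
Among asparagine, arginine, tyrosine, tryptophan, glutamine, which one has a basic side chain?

arginine

Lysine (K), arginine (R), and histidine (H) have basic, nitrogen-containing side chains.
Of the listed options, only arginine belongs to this group.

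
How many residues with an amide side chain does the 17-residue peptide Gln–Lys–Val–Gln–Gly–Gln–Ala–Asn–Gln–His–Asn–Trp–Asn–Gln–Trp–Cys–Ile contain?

8

The amide-side-chain residues are Asn (N) and Gln (Q).
Matching residues: Gln1, Gln4, Gln6, Asn8, Gln9, Asn11, Asn13, Gln14.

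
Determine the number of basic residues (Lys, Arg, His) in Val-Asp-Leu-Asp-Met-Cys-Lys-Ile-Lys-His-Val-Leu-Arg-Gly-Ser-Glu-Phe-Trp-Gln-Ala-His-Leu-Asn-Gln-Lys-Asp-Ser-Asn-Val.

Matching residues: Lys7, Lys9, His10, Arg13, His21, Lys25.

6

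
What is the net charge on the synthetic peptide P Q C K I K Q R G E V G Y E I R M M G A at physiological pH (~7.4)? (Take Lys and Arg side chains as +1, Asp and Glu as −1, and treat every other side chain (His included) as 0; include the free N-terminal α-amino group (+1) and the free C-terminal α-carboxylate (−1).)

Positive (K, R): K4, K6, R8, R16 → +4.
Negative (D, E): E10, E14 → −2.
The N-terminus (+1) and C-terminus (−1) cancel.
Net charge = (+4) + (−2) = +2.

+2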